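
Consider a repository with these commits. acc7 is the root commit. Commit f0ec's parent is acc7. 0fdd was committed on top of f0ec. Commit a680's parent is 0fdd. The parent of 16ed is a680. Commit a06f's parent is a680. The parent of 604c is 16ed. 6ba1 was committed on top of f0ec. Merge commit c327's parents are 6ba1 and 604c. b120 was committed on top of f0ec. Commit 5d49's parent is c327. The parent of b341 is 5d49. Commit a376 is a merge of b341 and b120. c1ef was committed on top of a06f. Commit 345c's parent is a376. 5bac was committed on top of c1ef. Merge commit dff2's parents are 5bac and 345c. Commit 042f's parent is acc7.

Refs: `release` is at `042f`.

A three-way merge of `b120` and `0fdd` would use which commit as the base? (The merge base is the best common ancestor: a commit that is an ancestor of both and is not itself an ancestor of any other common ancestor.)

Ancestors of b120: {acc7, b120, f0ec}.
Ancestors of 0fdd: {0fdd, acc7, f0ec}.
Common ancestors: {acc7, f0ec}.
Among these, f0ec is not an ancestor of any other common ancestor — it is the merge base.

f0ec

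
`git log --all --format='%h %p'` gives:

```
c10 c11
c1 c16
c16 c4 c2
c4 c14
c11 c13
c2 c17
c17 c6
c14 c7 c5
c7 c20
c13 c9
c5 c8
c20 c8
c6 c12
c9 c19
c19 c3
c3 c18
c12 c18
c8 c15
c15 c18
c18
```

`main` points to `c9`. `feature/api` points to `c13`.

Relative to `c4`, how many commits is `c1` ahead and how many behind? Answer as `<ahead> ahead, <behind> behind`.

Reachable from c1: {c1, c12, c14, c15, c16, c17, c18, c2, c20, c4, c5, c6, c7, c8}.
Reachable from c4: {c14, c15, c18, c20, c4, c5, c7, c8}.
Only in c1's history (ahead): {c1, c12, c16, c17, c2, c6} — 6.
Only in c4's history (behind): {} — 0.

6 ahead, 0 behind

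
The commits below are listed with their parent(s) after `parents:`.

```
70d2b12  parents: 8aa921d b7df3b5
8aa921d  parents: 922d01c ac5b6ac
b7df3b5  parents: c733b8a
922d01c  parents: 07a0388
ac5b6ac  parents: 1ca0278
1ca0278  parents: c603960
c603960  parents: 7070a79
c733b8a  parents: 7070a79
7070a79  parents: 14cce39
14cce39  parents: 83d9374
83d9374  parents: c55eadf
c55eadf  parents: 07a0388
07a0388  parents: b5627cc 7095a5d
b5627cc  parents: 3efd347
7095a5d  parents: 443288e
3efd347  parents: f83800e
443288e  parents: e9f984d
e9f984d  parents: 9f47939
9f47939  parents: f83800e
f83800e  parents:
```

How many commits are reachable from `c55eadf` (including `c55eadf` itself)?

9

Walking parent pointers from c55eadf: reachable set = {07a0388, 3efd347, 443288e, 7095a5d, 9f47939, b5627cc, c55eadf, e9f984d, f83800e}.
That is 9 commits.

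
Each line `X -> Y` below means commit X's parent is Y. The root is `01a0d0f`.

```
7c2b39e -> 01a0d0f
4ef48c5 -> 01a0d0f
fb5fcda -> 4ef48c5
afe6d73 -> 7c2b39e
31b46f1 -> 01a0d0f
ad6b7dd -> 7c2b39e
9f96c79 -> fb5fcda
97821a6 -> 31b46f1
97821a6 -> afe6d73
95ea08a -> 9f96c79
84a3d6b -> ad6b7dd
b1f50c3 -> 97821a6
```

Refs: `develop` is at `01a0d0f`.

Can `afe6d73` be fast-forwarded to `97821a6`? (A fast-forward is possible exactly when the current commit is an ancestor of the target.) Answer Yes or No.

Yes

A fast-forward from afe6d73 to 97821a6 is possible iff afe6d73 is an ancestor of 97821a6.
Ancestors of 97821a6: {01a0d0f, 31b46f1, 7c2b39e, 97821a6, afe6d73}.
afe6d73 is among them, so fast-forward is possible.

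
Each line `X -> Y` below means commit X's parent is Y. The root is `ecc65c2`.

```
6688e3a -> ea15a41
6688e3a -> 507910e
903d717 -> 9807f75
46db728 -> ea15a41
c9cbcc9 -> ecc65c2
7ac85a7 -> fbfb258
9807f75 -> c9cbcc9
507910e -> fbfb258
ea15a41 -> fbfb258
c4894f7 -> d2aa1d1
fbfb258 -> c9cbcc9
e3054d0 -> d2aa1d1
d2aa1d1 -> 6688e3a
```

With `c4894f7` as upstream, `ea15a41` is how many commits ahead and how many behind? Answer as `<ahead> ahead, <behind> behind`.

Reachable from ea15a41: {c9cbcc9, ea15a41, ecc65c2, fbfb258}.
Reachable from c4894f7: {507910e, 6688e3a, c4894f7, c9cbcc9, d2aa1d1, ea15a41, ecc65c2, fbfb258}.
Only in ea15a41's history (ahead): {} — 0.
Only in c4894f7's history (behind): {507910e, 6688e3a, c4894f7, d2aa1d1} — 4.

0 ahead, 4 behind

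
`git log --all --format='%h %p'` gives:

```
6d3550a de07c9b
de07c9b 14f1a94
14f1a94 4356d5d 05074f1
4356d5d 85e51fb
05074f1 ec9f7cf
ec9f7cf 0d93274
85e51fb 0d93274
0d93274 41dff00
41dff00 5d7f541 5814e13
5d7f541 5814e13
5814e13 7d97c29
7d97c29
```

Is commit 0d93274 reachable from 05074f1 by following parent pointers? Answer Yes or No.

Yes

Ancestors of 05074f1 (commits reachable by following parents): {05074f1, 0d93274, 41dff00, 5814e13, 5d7f541, 7d97c29, ec9f7cf}.
0d93274 is in that set, so it is an ancestor of 05074f1.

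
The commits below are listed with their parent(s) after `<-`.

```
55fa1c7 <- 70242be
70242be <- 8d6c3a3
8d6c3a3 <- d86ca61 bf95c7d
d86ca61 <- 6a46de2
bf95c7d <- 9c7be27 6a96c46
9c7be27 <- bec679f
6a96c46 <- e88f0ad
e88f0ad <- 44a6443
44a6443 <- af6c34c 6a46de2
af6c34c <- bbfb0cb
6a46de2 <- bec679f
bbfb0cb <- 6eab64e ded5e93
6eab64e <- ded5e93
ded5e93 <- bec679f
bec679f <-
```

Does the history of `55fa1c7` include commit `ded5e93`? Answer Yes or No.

Yes

Ancestors of 55fa1c7 (commits reachable by following parents): {44a6443, 55fa1c7, 6a46de2, 6a96c46, 6eab64e, 70242be, 8d6c3a3, 9c7be27, af6c34c, bbfb0cb, bec679f, bf95c7d, d86ca61, ded5e93, e88f0ad}.
ded5e93 is in that set, so it is an ancestor of 55fa1c7.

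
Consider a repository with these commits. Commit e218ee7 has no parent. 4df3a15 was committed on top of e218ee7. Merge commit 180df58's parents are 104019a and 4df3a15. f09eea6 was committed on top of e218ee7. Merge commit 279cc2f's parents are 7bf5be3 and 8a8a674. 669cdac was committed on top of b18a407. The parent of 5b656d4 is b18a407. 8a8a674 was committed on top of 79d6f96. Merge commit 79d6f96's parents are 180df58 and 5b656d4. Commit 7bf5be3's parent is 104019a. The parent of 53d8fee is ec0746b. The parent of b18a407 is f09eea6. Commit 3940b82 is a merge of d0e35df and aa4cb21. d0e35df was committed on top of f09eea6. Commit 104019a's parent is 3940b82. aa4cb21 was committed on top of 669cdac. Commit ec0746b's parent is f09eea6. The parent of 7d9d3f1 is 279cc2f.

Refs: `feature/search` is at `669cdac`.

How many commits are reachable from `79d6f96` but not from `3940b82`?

Reachable from 79d6f96: {104019a, 180df58, 3940b82, 4df3a15, 5b656d4, 669cdac, 79d6f96, aa4cb21, b18a407, d0e35df, e218ee7, f09eea6}.
Reachable from 3940b82: {3940b82, 669cdac, aa4cb21, b18a407, d0e35df, e218ee7, f09eea6}.
In 79d6f96's history but not 3940b82's: {104019a, 180df58, 4df3a15, 5b656d4, 79d6f96} — 5 commits.

5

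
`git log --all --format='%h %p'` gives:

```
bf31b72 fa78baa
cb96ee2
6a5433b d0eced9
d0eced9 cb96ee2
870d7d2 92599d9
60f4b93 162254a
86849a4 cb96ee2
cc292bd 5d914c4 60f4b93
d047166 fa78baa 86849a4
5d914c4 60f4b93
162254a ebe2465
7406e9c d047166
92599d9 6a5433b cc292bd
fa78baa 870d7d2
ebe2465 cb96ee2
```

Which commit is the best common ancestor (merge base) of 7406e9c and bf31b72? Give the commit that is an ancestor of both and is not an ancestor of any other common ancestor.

Ancestors of 7406e9c: {162254a, 5d914c4, 60f4b93, 6a5433b, 7406e9c, 86849a4, 870d7d2, 92599d9, cb96ee2, cc292bd, d047166, d0eced9, ebe2465, fa78baa}.
Ancestors of bf31b72: {162254a, 5d914c4, 60f4b93, 6a5433b, 870d7d2, 92599d9, bf31b72, cb96ee2, cc292bd, d0eced9, ebe2465, fa78baa}.
Common ancestors: {162254a, 5d914c4, 60f4b93, 6a5433b, 870d7d2, 92599d9, cb96ee2, cc292bd, d0eced9, ebe2465, fa78baa}.
Among these, fa78baa is not an ancestor of any other common ancestor — it is the merge base.

fa78baa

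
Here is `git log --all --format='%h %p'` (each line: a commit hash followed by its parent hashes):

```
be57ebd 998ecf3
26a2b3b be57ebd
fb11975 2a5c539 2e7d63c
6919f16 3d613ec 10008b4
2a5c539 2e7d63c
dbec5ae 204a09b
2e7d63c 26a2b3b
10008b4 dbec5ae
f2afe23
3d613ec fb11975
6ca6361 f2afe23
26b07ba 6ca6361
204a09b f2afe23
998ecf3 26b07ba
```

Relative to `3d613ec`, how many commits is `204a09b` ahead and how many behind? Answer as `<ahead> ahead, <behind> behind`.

1 ahead, 9 behind

Reachable from 204a09b: {204a09b, f2afe23}.
Reachable from 3d613ec: {26a2b3b, 26b07ba, 2a5c539, 2e7d63c, 3d613ec, 6ca6361, 998ecf3, be57ebd, f2afe23, fb11975}.
Only in 204a09b's history (ahead): {204a09b} — 1.
Only in 3d613ec's history (behind): {26a2b3b, 26b07ba, 2a5c539, 2e7d63c, 3d613ec, 6ca6361, 998ecf3, be57ebd, fb11975} — 9.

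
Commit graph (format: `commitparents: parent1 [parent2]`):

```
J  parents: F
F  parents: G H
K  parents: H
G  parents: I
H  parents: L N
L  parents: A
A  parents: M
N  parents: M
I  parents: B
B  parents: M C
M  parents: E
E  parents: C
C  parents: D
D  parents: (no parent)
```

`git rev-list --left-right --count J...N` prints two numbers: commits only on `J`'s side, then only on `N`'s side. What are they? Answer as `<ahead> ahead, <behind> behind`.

Reachable from J: {A, B, C, D, E, F, G, H, I, J, L, M, N}.
Reachable from N: {C, D, E, M, N}.
Only in J's history (ahead): {A, B, F, G, H, I, J, L} — 8.
Only in N's history (behind): {} — 0.

8 ahead, 0 behind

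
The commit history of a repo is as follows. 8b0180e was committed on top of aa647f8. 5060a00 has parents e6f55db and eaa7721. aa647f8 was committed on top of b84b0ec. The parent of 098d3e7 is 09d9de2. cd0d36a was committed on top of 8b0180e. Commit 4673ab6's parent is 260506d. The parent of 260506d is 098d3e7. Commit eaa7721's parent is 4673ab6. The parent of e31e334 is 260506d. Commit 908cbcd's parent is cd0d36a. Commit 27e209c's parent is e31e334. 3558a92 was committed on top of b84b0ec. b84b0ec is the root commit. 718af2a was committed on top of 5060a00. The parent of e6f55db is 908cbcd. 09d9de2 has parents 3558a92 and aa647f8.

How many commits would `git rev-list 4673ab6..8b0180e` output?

1

Reachable from 8b0180e: {8b0180e, aa647f8, b84b0ec}.
Reachable from 4673ab6: {098d3e7, 09d9de2, 260506d, 3558a92, 4673ab6, aa647f8, b84b0ec}.
In 8b0180e's history but not 4673ab6's: {8b0180e} — 1 commit.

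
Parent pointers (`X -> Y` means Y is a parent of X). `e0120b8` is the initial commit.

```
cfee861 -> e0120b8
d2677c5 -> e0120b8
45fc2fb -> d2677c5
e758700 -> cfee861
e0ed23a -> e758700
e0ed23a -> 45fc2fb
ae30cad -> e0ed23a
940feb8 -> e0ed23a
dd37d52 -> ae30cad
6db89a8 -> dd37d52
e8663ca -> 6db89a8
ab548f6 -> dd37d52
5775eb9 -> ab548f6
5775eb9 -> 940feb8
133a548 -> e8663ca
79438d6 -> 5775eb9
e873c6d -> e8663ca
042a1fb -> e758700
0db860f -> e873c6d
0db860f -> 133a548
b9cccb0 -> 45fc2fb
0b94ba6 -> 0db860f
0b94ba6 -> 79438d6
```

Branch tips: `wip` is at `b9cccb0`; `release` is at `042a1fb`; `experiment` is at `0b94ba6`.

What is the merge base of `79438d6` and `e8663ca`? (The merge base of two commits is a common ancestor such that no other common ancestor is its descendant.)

dd37d52

Ancestors of 79438d6: {45fc2fb, 5775eb9, 79438d6, 940feb8, ab548f6, ae30cad, cfee861, d2677c5, dd37d52, e0120b8, e0ed23a, e758700}.
Ancestors of e8663ca: {45fc2fb, 6db89a8, ae30cad, cfee861, d2677c5, dd37d52, e0120b8, e0ed23a, e758700, e8663ca}.
Common ancestors: {45fc2fb, ae30cad, cfee861, d2677c5, dd37d52, e0120b8, e0ed23a, e758700}.
Among these, dd37d52 is not an ancestor of any other common ancestor — it is the merge base.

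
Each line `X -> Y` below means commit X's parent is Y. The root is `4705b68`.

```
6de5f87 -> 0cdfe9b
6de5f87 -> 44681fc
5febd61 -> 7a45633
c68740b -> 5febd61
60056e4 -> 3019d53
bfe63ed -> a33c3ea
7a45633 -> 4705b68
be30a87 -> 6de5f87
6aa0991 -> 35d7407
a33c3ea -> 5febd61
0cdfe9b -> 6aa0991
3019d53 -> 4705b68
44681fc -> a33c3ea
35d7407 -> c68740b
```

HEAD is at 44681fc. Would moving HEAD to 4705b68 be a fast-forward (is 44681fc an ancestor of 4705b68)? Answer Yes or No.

A fast-forward from 44681fc to 4705b68 is possible iff 44681fc is an ancestor of 4705b68.
Ancestors of 4705b68: {4705b68}.
44681fc is not among them, so fast-forward is not possible.

No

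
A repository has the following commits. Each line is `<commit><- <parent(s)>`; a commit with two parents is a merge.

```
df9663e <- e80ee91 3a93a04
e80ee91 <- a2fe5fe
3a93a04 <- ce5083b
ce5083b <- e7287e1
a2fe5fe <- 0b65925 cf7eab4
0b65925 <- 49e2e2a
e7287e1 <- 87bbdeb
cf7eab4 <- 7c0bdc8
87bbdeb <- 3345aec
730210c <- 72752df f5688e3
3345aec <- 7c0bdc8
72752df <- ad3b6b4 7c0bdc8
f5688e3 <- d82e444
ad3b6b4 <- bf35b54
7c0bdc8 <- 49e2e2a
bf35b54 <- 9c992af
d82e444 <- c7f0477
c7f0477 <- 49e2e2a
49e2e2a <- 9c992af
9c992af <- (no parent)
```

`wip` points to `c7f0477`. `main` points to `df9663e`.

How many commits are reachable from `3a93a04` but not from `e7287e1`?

2

Reachable from 3a93a04: {3345aec, 3a93a04, 49e2e2a, 7c0bdc8, 87bbdeb, 9c992af, ce5083b, e7287e1}.
Reachable from e7287e1: {3345aec, 49e2e2a, 7c0bdc8, 87bbdeb, 9c992af, e7287e1}.
In 3a93a04's history but not e7287e1's: {3a93a04, ce5083b} — 2 commits.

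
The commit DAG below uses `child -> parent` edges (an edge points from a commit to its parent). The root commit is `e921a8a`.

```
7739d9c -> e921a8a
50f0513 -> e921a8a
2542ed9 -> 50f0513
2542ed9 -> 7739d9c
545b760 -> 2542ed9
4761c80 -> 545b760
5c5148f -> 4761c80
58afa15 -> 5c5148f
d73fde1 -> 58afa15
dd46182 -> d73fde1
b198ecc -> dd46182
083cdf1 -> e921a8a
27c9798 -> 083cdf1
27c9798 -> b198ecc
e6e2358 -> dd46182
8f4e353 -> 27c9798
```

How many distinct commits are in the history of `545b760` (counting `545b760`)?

5

Walking parent pointers from 545b760: reachable set = {2542ed9, 50f0513, 545b760, 7739d9c, e921a8a}.
That is 5 commits.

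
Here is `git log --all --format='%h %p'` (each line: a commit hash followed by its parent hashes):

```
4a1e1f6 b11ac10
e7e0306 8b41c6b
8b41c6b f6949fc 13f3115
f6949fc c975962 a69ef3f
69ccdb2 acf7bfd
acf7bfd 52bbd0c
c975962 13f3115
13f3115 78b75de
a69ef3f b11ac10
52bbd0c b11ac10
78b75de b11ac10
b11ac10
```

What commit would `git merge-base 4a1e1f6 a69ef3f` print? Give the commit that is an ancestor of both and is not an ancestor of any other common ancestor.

Ancestors of 4a1e1f6: {4a1e1f6, b11ac10}.
Ancestors of a69ef3f: {a69ef3f, b11ac10}.
Common ancestors: {b11ac10}.
The only common ancestor is b11ac10, so it is the merge base.

b11ac10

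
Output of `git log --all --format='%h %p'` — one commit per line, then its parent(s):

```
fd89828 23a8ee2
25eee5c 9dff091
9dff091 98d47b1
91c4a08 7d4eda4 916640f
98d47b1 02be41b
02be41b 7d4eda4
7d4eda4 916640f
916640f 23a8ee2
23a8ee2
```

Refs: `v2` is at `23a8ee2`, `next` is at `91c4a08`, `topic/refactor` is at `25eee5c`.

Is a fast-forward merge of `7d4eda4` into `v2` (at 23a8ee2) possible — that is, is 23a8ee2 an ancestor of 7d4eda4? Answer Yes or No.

Yes

A fast-forward from 23a8ee2 to 7d4eda4 is possible iff 23a8ee2 is an ancestor of 7d4eda4.
Ancestors of 7d4eda4: {23a8ee2, 7d4eda4, 916640f}.
23a8ee2 is among them, so fast-forward is possible.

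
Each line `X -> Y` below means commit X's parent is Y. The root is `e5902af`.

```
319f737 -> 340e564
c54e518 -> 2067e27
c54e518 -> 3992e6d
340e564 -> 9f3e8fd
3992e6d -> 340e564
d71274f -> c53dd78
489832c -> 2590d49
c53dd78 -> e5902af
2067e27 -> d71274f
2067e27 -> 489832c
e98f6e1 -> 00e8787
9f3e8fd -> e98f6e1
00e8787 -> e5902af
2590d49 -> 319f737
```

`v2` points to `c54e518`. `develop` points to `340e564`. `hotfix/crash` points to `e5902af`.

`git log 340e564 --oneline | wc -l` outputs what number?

5

Walking parent pointers from 340e564: reachable set = {00e8787, 340e564, 9f3e8fd, e5902af, e98f6e1}.
That is 5 commits.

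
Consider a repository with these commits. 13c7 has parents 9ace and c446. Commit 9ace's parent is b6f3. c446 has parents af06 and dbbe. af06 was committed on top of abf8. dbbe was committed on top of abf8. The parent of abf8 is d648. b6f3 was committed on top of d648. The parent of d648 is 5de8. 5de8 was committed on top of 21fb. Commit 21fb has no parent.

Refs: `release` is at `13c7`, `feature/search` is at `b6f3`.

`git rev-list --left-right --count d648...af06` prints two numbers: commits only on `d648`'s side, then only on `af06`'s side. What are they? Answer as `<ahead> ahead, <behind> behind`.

0 ahead, 2 behind

Reachable from d648: {21fb, 5de8, d648}.
Reachable from af06: {21fb, 5de8, abf8, af06, d648}.
Only in d648's history (ahead): {} — 0.
Only in af06's history (behind): {abf8, af06} — 2.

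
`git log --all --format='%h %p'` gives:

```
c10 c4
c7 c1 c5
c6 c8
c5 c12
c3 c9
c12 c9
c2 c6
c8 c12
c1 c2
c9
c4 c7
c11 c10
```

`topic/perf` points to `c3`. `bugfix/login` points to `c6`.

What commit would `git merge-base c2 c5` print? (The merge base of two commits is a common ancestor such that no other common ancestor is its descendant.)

Ancestors of c2: {c12, c2, c6, c8, c9}.
Ancestors of c5: {c12, c5, c9}.
Common ancestors: {c12, c9}.
Among these, c12 is not an ancestor of any other common ancestor — it is the merge base.

c12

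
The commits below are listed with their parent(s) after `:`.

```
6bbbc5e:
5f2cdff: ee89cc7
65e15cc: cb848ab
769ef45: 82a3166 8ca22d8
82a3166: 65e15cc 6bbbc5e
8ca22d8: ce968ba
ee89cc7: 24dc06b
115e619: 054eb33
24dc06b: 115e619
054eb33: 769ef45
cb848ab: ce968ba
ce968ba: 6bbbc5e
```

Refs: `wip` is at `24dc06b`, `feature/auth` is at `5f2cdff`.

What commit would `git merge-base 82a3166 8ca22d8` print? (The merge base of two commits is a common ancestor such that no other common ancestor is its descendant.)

Ancestors of 82a3166: {65e15cc, 6bbbc5e, 82a3166, cb848ab, ce968ba}.
Ancestors of 8ca22d8: {6bbbc5e, 8ca22d8, ce968ba}.
Common ancestors: {6bbbc5e, ce968ba}.
Among these, ce968ba is not an ancestor of any other common ancestor — it is the merge base.

ce968ba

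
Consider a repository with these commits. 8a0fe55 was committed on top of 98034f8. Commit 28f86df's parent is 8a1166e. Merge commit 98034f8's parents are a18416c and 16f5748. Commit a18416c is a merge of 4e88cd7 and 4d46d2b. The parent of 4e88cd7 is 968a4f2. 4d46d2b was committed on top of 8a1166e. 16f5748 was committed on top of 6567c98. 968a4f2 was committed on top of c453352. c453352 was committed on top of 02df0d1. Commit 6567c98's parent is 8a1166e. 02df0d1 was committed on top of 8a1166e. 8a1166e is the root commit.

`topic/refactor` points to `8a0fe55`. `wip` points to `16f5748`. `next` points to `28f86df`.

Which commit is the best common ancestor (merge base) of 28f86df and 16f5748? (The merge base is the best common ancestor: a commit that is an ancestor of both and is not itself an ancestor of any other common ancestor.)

8a1166e

Ancestors of 28f86df: {28f86df, 8a1166e}.
Ancestors of 16f5748: {16f5748, 6567c98, 8a1166e}.
Common ancestors: {8a1166e}.
The only common ancestor is 8a1166e, so it is the merge base.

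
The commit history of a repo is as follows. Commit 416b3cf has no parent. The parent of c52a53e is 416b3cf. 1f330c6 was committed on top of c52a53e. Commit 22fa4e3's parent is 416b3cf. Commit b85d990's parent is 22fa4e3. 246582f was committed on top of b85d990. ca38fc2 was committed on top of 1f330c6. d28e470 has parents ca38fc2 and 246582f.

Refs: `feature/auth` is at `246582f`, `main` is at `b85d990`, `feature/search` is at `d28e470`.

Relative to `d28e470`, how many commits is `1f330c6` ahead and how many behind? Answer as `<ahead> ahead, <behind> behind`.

Reachable from 1f330c6: {1f330c6, 416b3cf, c52a53e}.
Reachable from d28e470: {1f330c6, 22fa4e3, 246582f, 416b3cf, b85d990, c52a53e, ca38fc2, d28e470}.
Only in 1f330c6's history (ahead): {} — 0.
Only in d28e470's history (behind): {22fa4e3, 246582f, b85d990, ca38fc2, d28e470} — 5.

0 ahead, 5 behind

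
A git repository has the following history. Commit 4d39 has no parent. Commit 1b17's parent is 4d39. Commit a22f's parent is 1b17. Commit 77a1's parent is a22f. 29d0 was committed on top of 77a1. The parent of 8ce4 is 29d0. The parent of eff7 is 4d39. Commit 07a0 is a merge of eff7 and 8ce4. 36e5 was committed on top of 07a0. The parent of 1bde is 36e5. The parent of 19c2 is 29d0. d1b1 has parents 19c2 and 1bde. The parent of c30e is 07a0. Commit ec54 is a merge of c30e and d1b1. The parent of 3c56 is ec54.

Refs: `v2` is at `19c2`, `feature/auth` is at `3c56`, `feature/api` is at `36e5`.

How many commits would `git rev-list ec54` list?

14

Walking parent pointers from ec54: reachable set = {07a0, 19c2, 1b17, 1bde, 29d0, 36e5, 4d39, 77a1, 8ce4, a22f, c30e, d1b1, ec54, eff7}.
That is 14 commits.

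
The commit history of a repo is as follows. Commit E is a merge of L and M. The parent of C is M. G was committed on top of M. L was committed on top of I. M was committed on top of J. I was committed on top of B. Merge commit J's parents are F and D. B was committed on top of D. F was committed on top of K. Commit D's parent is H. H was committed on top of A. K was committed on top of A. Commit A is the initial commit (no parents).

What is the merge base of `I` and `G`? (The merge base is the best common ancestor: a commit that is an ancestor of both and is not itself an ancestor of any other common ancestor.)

D

Ancestors of I: {A, B, D, H, I}.
Ancestors of G: {A, D, F, G, H, J, K, M}.
Common ancestors: {A, D, H}.
Among these, D is not an ancestor of any other common ancestor — it is the merge base.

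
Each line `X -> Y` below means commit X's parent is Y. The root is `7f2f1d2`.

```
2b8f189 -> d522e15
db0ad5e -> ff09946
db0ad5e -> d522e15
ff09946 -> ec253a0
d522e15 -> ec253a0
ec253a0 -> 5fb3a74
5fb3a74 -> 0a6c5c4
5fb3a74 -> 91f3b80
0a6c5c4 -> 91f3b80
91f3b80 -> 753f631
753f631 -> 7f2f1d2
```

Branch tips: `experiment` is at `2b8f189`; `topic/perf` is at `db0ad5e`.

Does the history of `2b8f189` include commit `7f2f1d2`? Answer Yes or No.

Ancestors of 2b8f189 (commits reachable by following parents): {0a6c5c4, 2b8f189, 5fb3a74, 753f631, 7f2f1d2, 91f3b80, d522e15, ec253a0}.
7f2f1d2 is in that set, so it is an ancestor of 2b8f189.

Yes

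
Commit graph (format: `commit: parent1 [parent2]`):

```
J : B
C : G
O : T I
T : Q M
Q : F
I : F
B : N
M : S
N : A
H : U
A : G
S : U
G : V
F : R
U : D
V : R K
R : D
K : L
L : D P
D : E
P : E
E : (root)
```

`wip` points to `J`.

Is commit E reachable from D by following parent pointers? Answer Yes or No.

Yes

Ancestors of D (commits reachable by following parents): {D, E}.
E is in that set, so it is an ancestor of D.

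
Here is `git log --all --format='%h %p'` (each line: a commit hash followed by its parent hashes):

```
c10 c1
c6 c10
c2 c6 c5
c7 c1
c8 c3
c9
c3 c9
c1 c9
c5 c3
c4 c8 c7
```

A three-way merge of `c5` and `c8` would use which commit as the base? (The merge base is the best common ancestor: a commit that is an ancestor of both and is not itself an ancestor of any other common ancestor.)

Ancestors of c5: {c3, c5, c9}.
Ancestors of c8: {c3, c8, c9}.
Common ancestors: {c3, c9}.
Among these, c3 is not an ancestor of any other common ancestor — it is the merge base.

c3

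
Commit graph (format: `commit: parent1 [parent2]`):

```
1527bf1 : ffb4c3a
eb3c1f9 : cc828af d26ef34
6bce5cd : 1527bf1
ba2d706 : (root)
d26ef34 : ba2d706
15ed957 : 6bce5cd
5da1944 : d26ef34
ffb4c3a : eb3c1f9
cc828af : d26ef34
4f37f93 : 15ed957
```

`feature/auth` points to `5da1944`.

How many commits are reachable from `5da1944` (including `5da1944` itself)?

3

Walking parent pointers from 5da1944: reachable set = {5da1944, ba2d706, d26ef34}.
That is 3 commits.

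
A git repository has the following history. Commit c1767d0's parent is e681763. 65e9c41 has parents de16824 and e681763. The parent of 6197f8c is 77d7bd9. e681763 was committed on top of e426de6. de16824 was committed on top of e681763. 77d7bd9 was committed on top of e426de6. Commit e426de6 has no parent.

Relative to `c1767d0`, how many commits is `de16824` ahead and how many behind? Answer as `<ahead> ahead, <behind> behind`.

1 ahead, 1 behind

Reachable from de16824: {de16824, e426de6, e681763}.
Reachable from c1767d0: {c1767d0, e426de6, e681763}.
Only in de16824's history (ahead): {de16824} — 1.
Only in c1767d0's history (behind): {c1767d0} — 1.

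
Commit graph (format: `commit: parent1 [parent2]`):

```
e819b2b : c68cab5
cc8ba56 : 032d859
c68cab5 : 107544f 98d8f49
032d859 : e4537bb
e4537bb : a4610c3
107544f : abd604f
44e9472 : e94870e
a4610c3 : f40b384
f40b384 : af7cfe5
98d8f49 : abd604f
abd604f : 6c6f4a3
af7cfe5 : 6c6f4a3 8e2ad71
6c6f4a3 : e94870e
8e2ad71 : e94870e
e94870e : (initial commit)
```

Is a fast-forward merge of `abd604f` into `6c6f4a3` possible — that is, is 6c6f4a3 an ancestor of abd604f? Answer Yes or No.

A fast-forward from 6c6f4a3 to abd604f is possible iff 6c6f4a3 is an ancestor of abd604f.
Ancestors of abd604f: {6c6f4a3, abd604f, e94870e}.
6c6f4a3 is among them, so fast-forward is possible.

Yes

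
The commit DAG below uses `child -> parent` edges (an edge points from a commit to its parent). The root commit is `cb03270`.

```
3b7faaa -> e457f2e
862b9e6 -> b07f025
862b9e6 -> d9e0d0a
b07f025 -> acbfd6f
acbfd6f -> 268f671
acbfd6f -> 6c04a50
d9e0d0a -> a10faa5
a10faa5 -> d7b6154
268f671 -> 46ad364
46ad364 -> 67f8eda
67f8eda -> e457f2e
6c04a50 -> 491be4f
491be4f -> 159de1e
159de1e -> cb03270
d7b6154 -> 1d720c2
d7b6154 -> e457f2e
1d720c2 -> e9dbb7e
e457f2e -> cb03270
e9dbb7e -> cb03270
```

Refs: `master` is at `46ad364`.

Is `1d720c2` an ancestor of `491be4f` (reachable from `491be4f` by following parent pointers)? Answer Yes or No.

No

Ancestors of 491be4f: {159de1e, 491be4f, cb03270}.
1d720c2 is not in that set, so it is not an ancestor of 491be4f.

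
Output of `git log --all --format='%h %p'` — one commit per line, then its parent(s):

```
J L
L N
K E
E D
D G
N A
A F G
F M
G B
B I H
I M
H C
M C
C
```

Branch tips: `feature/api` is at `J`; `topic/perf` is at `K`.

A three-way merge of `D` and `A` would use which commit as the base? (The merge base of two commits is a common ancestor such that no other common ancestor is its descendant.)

G

Ancestors of D: {B, C, D, G, H, I, M}.
Ancestors of A: {A, B, C, F, G, H, I, M}.
Common ancestors: {B, C, G, H, I, M}.
Among these, G is not an ancestor of any other common ancestor — it is the merge base.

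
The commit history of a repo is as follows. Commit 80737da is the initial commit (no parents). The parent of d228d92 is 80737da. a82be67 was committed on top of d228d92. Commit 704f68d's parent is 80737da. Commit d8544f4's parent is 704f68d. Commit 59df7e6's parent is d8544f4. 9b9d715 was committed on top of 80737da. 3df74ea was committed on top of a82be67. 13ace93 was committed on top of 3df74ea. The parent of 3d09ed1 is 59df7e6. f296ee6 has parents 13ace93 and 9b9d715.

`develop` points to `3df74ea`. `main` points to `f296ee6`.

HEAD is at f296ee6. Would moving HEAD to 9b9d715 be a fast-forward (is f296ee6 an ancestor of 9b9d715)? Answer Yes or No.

A fast-forward from f296ee6 to 9b9d715 is possible iff f296ee6 is an ancestor of 9b9d715.
Ancestors of 9b9d715: {80737da, 9b9d715}.
f296ee6 is not among them, so fast-forward is not possible.

No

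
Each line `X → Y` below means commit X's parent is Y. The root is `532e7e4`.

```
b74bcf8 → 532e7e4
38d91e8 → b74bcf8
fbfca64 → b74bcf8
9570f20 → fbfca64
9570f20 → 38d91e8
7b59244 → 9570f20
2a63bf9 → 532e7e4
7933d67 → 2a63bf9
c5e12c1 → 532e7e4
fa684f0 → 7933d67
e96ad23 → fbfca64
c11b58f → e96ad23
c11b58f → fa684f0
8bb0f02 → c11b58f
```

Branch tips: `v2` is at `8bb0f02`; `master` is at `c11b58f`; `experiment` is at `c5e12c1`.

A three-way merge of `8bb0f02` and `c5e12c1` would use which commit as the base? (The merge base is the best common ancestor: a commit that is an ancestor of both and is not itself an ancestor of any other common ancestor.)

532e7e4

Ancestors of 8bb0f02: {2a63bf9, 532e7e4, 7933d67, 8bb0f02, b74bcf8, c11b58f, e96ad23, fa684f0, fbfca64}.
Ancestors of c5e12c1: {532e7e4, c5e12c1}.
Common ancestors: {532e7e4}.
The only common ancestor is 532e7e4, so it is the merge base.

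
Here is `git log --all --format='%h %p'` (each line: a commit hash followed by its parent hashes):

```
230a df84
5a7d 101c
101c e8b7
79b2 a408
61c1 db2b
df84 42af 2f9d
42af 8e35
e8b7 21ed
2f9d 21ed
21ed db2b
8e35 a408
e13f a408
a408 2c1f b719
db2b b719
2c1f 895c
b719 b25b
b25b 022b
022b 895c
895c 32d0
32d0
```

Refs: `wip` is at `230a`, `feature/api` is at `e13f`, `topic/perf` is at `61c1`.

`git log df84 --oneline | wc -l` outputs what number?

13

Walking parent pointers from df84: reachable set = {022b, 21ed, 2c1f, 2f9d, 32d0, 42af, 895c, 8e35, a408, b25b, b719, db2b, df84}.
That is 13 commits.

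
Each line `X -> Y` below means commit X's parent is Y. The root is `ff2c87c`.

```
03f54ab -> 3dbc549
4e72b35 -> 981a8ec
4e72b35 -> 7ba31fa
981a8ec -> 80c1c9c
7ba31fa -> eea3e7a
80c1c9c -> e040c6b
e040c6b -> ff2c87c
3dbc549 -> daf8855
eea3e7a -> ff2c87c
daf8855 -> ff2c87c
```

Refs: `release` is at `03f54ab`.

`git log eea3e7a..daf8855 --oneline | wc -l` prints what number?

Reachable from daf8855: {daf8855, ff2c87c}.
Reachable from eea3e7a: {eea3e7a, ff2c87c}.
In daf8855's history but not eea3e7a's: {daf8855} — 1 commit.

1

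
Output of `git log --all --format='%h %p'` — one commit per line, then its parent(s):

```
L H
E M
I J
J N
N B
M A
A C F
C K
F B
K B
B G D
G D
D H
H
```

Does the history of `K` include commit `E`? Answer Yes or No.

Ancestors of K: {B, D, G, H, K}.
E is not in that set, so it is not an ancestor of K.

No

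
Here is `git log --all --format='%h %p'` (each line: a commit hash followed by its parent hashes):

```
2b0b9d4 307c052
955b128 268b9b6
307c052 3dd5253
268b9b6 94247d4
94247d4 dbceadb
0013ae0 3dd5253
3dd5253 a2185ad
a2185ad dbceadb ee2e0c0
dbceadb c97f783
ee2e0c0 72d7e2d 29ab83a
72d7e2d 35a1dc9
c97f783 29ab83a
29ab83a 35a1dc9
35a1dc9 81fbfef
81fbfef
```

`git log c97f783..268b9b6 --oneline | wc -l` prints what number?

3

Reachable from 268b9b6: {268b9b6, 29ab83a, 35a1dc9, 81fbfef, 94247d4, c97f783, dbceadb}.
Reachable from c97f783: {29ab83a, 35a1dc9, 81fbfef, c97f783}.
In 268b9b6's history but not c97f783's: {268b9b6, 94247d4, dbceadb} — 3 commits.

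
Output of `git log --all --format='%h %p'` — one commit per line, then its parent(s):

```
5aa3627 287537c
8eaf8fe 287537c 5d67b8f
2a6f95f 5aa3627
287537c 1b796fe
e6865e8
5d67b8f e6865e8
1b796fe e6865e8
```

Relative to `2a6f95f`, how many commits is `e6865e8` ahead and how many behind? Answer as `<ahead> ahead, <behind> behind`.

Reachable from e6865e8: {e6865e8}.
Reachable from 2a6f95f: {1b796fe, 287537c, 2a6f95f, 5aa3627, e6865e8}.
Only in e6865e8's history (ahead): {} — 0.
Only in 2a6f95f's history (behind): {1b796fe, 287537c, 2a6f95f, 5aa3627} — 4.

0 ahead, 4 behind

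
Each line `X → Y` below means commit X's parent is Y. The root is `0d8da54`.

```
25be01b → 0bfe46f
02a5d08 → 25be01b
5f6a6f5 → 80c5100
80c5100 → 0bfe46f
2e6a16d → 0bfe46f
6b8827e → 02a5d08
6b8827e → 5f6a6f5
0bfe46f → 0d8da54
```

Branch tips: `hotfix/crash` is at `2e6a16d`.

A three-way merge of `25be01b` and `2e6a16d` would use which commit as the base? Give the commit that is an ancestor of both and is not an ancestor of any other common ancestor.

Ancestors of 25be01b: {0bfe46f, 0d8da54, 25be01b}.
Ancestors of 2e6a16d: {0bfe46f, 0d8da54, 2e6a16d}.
Common ancestors: {0bfe46f, 0d8da54}.
Among these, 0bfe46f is not an ancestor of any other common ancestor — it is the merge base.

0bfe46f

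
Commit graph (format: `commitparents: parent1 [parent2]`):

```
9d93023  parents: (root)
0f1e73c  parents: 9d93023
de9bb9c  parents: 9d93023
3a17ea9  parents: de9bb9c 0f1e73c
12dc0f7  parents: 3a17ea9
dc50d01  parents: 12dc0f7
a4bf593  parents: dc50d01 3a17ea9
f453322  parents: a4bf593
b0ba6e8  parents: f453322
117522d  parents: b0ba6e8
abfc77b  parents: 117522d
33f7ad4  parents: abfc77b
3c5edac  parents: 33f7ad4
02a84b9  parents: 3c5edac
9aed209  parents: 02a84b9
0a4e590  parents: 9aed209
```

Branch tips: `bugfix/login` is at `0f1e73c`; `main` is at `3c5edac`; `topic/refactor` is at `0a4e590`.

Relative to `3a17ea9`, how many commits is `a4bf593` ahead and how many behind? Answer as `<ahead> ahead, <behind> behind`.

Reachable from a4bf593: {0f1e73c, 12dc0f7, 3a17ea9, 9d93023, a4bf593, dc50d01, de9bb9c}.
Reachable from 3a17ea9: {0f1e73c, 3a17ea9, 9d93023, de9bb9c}.
Only in a4bf593's history (ahead): {12dc0f7, a4bf593, dc50d01} — 3.
Only in 3a17ea9's history (behind): {} — 0.

3 ahead, 0 behind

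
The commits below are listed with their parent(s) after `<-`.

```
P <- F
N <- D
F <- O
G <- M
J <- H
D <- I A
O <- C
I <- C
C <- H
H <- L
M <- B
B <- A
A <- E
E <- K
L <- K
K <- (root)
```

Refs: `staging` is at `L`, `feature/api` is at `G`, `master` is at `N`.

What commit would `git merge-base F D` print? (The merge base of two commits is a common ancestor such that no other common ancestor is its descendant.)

C

Ancestors of F: {C, F, H, K, L, O}.
Ancestors of D: {A, C, D, E, H, I, K, L}.
Common ancestors: {C, H, K, L}.
Among these, C is not an ancestor of any other common ancestor — it is the merge base.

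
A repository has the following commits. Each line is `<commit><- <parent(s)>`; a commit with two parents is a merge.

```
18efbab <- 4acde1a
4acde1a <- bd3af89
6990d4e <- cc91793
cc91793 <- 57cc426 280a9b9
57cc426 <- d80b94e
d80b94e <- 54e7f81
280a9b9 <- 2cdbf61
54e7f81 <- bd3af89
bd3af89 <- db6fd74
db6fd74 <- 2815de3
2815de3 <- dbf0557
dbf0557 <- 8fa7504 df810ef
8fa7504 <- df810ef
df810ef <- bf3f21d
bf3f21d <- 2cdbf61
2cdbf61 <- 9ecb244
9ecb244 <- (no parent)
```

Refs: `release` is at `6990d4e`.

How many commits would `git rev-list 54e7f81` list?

Walking parent pointers from 54e7f81: reachable set = {2815de3, 2cdbf61, 54e7f81, 8fa7504, 9ecb244, bd3af89, bf3f21d, db6fd74, dbf0557, df810ef}.
That is 10 commits.

10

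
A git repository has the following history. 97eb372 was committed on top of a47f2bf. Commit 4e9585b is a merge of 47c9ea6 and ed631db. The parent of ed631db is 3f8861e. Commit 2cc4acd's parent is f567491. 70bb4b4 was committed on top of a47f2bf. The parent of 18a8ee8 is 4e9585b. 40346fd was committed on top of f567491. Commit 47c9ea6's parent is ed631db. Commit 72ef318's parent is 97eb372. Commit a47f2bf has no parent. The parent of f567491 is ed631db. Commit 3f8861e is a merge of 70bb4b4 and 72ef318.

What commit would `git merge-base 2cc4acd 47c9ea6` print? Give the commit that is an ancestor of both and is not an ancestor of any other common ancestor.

ed631db

Ancestors of 2cc4acd: {2cc4acd, 3f8861e, 70bb4b4, 72ef318, 97eb372, a47f2bf, ed631db, f567491}.
Ancestors of 47c9ea6: {3f8861e, 47c9ea6, 70bb4b4, 72ef318, 97eb372, a47f2bf, ed631db}.
Common ancestors: {3f8861e, 70bb4b4, 72ef318, 97eb372, a47f2bf, ed631db}.
Among these, ed631db is not an ancestor of any other common ancestor — it is the merge base.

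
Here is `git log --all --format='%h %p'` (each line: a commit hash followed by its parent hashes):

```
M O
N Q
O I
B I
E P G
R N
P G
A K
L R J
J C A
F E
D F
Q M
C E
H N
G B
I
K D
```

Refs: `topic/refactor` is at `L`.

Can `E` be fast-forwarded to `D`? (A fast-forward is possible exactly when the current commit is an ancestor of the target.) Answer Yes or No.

Yes

A fast-forward from E to D is possible iff E is an ancestor of D.
Ancestors of D: {B, D, E, F, G, I, P}.
E is among them, so fast-forward is possible.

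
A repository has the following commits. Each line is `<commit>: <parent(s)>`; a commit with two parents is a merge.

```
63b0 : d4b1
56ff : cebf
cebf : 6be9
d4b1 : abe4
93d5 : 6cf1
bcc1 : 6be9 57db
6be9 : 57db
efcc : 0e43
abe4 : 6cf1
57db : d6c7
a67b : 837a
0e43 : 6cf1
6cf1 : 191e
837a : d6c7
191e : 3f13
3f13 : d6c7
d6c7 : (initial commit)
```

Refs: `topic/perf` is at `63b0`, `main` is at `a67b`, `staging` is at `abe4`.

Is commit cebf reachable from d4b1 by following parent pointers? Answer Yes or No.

Ancestors of d4b1: {191e, 3f13, 6cf1, abe4, d4b1, d6c7}.
cebf is not in that set, so it is not an ancestor of d4b1.

No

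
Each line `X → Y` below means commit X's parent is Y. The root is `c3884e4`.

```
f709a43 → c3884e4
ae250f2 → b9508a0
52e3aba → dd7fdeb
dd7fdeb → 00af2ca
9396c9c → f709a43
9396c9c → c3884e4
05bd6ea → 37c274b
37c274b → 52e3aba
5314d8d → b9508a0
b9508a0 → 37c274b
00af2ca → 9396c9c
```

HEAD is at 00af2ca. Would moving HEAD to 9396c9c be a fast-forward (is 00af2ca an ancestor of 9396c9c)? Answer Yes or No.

No

A fast-forward from 00af2ca to 9396c9c is possible iff 00af2ca is an ancestor of 9396c9c.
Ancestors of 9396c9c: {9396c9c, c3884e4, f709a43}.
00af2ca is not among them, so fast-forward is not possible.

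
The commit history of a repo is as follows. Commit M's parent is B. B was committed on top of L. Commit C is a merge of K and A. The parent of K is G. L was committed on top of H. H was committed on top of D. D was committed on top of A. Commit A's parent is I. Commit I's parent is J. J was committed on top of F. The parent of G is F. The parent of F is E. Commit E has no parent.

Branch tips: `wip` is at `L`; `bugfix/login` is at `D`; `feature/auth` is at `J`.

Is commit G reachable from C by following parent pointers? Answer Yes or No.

Yes

Ancestors of C (commits reachable by following parents): {A, C, E, F, G, I, J, K}.
G is in that set, so it is an ancestor of C.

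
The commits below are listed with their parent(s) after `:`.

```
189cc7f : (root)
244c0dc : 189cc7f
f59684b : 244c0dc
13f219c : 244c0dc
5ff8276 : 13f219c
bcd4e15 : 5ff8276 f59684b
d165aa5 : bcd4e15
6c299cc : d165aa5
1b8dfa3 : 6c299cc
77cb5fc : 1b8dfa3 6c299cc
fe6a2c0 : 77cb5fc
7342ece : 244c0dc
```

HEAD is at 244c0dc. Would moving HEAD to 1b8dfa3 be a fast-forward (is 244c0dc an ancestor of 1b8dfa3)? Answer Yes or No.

A fast-forward from 244c0dc to 1b8dfa3 is possible iff 244c0dc is an ancestor of 1b8dfa3.
Ancestors of 1b8dfa3: {13f219c, 189cc7f, 1b8dfa3, 244c0dc, 5ff8276, 6c299cc, bcd4e15, d165aa5, f59684b}.
244c0dc is among them, so fast-forward is possible.

Yes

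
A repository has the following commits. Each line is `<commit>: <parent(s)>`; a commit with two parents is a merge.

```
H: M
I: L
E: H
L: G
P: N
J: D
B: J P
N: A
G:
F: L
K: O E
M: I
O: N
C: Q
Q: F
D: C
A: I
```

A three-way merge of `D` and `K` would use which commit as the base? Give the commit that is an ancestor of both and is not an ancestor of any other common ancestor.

Ancestors of D: {C, D, F, G, L, Q}.
Ancestors of K: {A, E, G, H, I, K, L, M, N, O}.
Common ancestors: {G, L}.
Among these, L is not an ancestor of any other common ancestor — it is the merge base.

L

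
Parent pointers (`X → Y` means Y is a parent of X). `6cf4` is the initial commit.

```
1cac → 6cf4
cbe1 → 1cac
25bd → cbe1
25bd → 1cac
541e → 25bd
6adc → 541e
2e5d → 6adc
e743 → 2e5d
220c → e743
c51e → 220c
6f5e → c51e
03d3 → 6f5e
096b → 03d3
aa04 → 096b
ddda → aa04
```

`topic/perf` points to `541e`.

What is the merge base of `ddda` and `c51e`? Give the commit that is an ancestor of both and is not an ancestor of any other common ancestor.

Ancestors of ddda: {03d3, 096b, 1cac, 220c, 25bd, 2e5d, 541e, 6adc, 6cf4, 6f5e, aa04, c51e, cbe1, ddda, e743}.
Ancestors of c51e: {1cac, 220c, 25bd, 2e5d, 541e, 6adc, 6cf4, c51e, cbe1, e743}.
Common ancestors: {1cac, 220c, 25bd, 2e5d, 541e, 6adc, 6cf4, c51e, cbe1, e743}.
Among these, c51e is not an ancestor of any other common ancestor — it is the merge base.

c51e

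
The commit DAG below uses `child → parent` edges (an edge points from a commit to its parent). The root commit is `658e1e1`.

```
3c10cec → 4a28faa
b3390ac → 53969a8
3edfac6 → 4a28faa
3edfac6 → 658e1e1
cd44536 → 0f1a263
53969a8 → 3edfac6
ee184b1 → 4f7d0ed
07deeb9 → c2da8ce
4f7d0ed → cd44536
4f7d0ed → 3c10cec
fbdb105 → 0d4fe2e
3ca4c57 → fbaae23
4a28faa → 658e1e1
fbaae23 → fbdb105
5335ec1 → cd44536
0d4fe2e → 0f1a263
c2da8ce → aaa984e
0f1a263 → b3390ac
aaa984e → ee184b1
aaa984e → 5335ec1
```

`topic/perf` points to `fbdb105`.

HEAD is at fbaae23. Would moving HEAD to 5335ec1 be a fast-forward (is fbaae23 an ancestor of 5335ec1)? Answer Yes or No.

No

A fast-forward from fbaae23 to 5335ec1 is possible iff fbaae23 is an ancestor of 5335ec1.
Ancestors of 5335ec1: {0f1a263, 3edfac6, 4a28faa, 5335ec1, 53969a8, 658e1e1, b3390ac, cd44536}.
fbaae23 is not among them, so fast-forward is not possible.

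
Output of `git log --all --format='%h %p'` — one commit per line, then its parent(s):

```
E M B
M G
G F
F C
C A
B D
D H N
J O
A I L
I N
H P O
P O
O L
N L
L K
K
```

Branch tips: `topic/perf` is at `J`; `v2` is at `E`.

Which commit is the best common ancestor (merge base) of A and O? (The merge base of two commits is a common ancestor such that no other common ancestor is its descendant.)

Ancestors of A: {A, I, K, L, N}.
Ancestors of O: {K, L, O}.
Common ancestors: {K, L}.
Among these, L is not an ancestor of any other common ancestor — it is the merge base.

L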